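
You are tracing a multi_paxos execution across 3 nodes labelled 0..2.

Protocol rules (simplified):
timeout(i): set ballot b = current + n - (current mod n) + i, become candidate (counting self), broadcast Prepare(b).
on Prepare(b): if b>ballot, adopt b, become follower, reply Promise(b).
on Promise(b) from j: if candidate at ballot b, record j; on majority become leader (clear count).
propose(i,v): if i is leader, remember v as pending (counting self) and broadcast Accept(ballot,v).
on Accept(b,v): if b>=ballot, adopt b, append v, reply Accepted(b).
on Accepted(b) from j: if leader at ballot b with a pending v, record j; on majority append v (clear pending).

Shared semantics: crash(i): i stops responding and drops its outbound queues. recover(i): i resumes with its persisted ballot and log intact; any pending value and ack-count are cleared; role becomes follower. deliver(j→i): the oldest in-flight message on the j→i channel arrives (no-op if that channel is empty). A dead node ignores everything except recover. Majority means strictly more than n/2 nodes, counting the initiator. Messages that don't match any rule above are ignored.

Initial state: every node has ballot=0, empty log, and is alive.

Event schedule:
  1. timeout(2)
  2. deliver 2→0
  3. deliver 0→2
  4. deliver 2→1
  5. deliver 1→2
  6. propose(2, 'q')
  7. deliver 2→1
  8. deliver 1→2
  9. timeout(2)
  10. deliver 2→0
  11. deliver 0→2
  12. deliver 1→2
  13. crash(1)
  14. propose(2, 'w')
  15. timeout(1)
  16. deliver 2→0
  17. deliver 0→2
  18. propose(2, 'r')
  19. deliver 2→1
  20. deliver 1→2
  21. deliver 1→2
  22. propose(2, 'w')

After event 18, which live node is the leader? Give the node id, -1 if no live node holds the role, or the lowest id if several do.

after 1 — timeout(2): n2:cand/b5/[-]
after 2 — deliver 2→0: n0:foll/b5/[-]
after 3 — deliver 0→2: n2:lead/b5/[-]
after 4 — deliver 2→1: n1:foll/b5/[-]
after 5 — deliver 1→2: ·
after 6 — propose(2,'q'): ·
after 7 — deliver 2→1: n1:foll/b5/[q]
after 8 — deliver 1→2: n2:lead/b5/[q]
after 9 — timeout(2): n2:cand/b8/[q]
after 10 — deliver 2→0: n0:foll/b5/[q]
after 11 — deliver 0→2: ·
after 12 — deliver 1→2: ·
after 13 — crash(1): n1:✗foll/b5/[q]
after 14 — propose(2,'w'): ·
after 15 — timeout(1): ·
after 16 — deliver 2→0: n0:foll/b8/[q]
after 17 — deliver 0→2: n2:lead/b8/[q]
after 18 — propose(2,'r'): ·

2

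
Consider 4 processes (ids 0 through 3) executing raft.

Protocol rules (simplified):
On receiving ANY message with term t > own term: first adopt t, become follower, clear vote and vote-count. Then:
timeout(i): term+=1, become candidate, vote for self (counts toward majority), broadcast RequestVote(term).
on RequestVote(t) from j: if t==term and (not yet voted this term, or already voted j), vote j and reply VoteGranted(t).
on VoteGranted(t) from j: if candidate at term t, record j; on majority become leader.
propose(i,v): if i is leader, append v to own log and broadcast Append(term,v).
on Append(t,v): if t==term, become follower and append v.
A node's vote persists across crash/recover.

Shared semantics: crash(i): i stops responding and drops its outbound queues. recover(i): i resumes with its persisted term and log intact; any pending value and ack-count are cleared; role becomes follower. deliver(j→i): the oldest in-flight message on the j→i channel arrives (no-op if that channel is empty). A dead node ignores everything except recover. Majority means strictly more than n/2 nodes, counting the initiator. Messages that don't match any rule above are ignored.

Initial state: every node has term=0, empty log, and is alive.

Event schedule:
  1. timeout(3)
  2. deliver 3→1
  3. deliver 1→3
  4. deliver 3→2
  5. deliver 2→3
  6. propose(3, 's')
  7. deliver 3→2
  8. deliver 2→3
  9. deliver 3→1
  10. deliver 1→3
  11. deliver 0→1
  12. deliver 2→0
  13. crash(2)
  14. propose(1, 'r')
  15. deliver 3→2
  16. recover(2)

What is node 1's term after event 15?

1

after 1 — timeout(3): n3:cand/t1/[-]
after 2 — deliver 3→1: n1:foll/t1/[-]
after 3 — deliver 1→3: ·
after 4 — deliver 3→2: n2:foll/t1/[-]
after 5 — deliver 2→3: n3:lead/t1/[-]
after 6 — propose(3,'s'): n3:lead/t1/[s]
after 7 — deliver 3→2: n2:foll/t1/[s]
after 8 — deliver 2→3: ·
after 9 — deliver 3→1: n1:foll/t1/[s]
after 10 — deliver 1→3: ·
after 11 — deliver 0→1: ·
after 12 — deliver 2→0: ·
after 13 — crash(2): n2:✗foll/t1/[s]
after 14 — propose(1,'r'): ·
after 15 — deliver 3→2: ·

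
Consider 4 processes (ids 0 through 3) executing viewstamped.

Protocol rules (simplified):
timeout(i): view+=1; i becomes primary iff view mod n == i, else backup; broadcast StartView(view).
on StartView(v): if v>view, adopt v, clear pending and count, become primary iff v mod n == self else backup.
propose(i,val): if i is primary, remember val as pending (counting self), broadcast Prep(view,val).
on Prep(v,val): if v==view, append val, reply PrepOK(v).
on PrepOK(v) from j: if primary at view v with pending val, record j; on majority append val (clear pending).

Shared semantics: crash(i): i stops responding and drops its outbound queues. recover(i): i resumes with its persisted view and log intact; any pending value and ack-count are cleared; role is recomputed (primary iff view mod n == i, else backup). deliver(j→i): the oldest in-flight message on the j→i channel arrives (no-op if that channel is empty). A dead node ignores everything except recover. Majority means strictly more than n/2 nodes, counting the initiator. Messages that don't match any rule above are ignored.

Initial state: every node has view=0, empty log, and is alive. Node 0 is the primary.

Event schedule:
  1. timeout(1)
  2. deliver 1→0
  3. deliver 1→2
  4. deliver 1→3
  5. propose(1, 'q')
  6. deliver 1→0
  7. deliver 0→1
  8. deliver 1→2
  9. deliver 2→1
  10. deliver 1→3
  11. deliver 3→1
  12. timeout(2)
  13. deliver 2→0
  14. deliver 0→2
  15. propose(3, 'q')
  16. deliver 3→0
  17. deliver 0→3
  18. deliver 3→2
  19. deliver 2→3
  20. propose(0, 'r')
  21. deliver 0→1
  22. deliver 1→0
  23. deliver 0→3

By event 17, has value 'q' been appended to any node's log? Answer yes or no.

yes

e1 timeout(1): 1[prim,v=1,-]
e2 deliver 1→0: 0[back,v=1,-]
e3 deliver 1→2: 2[back,v=1,-]
e4 deliver 1→3: 3[back,v=1,-]
e5 propose(1,'q'): ·
e6 deliver 1→0: 0[back,v=1,q]
e7 deliver 0→1: ·
e8 deliver 1→2: 2[back,v=1,q]
e9 deliver 2→1: 1[prim,v=1,q]
e10 deliver 1→3: 3[back,v=1,q]
e11 deliver 3→1: ·
e12 timeout(2): 2[prim,v=2,q]
e13 deliver 2→0: 0[back,v=2,q]
e14 deliver 0→2: ·
e15 propose(3,'q'): ·
e16 deliver 3→0: ·
e17 deliver 0→3: ·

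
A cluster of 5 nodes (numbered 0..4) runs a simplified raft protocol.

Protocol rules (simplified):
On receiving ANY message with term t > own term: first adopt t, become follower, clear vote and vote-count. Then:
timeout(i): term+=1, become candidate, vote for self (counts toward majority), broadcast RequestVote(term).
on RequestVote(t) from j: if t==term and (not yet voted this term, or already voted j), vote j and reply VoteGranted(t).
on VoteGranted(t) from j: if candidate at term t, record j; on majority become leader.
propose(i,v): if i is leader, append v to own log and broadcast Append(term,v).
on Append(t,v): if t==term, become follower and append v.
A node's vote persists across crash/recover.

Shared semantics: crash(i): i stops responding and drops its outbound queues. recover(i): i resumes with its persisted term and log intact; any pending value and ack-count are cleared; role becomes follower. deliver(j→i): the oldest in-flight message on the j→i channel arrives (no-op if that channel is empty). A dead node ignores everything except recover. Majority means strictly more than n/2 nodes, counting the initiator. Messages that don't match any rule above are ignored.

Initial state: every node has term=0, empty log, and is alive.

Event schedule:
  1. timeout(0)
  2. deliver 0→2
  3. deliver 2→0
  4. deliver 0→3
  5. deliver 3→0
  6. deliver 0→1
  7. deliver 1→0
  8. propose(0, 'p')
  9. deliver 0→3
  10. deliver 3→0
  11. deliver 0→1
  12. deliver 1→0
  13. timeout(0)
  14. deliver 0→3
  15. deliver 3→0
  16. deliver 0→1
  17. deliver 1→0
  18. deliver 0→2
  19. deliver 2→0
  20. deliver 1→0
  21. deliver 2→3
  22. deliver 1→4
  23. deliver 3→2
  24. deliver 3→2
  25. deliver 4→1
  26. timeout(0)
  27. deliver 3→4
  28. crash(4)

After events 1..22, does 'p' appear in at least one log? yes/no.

yes

after 1 — timeout(0): n0:cand/t1/[-]
after 2 — deliver 0→2: n2:foll/t1/[-]
after 3 — deliver 2→0: ·
after 4 — deliver 0→3: n3:foll/t1/[-]
after 5 — deliver 3→0: n0:lead/t1/[-]
after 6 — deliver 0→1: n1:foll/t1/[-]
after 7 — deliver 1→0: ·
after 8 — propose(0,'p'): n0:lead/t1/[p]
after 9 — deliver 0→3: n3:foll/t1/[p]
after 10 — deliver 3→0: ·
after 11 — deliver 0→1: n1:foll/t1/[p]
after 12 — deliver 1→0: ·
after 13 — timeout(0): n0:cand/t2/[p]
after 14 — deliver 0→3: n3:foll/t2/[p]
after 15 — deliver 3→0: ·
after 16 — deliver 0→1: n1:foll/t2/[p]
after 17 — deliver 1→0: n0:lead/t2/[p]
after 18 — deliver 0→2: n2:foll/t1/[p]
after 19 — deliver 2→0: ·
after 20 — deliver 1→0: ·
after 21 — deliver 2→3: ·
after 22 — deliver 1→4: ·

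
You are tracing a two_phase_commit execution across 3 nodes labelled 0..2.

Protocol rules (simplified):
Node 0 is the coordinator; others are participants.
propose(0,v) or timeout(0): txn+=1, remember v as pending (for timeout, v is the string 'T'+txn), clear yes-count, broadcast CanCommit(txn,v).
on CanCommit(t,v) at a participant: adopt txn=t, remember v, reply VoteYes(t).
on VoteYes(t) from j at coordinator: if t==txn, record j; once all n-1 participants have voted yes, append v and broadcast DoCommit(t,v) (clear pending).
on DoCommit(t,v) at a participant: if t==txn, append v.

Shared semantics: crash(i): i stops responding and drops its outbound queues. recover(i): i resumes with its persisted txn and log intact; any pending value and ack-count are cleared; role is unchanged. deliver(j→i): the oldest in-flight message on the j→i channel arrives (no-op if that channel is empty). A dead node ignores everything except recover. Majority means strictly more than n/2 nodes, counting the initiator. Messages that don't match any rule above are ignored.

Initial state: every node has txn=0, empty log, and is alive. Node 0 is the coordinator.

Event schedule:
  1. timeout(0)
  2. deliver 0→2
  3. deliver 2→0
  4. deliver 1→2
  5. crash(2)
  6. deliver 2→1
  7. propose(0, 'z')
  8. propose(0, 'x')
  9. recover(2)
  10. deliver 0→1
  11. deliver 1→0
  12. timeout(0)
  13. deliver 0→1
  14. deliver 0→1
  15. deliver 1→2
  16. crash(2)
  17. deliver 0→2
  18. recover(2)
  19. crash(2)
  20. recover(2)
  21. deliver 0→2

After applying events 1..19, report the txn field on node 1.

1. timeout(0):  <0:coor t1 ->
2. deliver 0→2:  <2:part t1 ->
3. deliver 2→0:  nop
4. deliver 1→2:  nop
5. crash(2):  <2:✗part t1 ->
6. deliver 2→1:  nop
7. propose(0,'z'):  <0:coor t2 ->
8. propose(0,'x'):  <0:coor t3 ->
9. recover(2):  <2:part t1 ->
10. deliver 0→1:  <1:part t1 ->
11. deliver 1→0:  nop
12. timeout(0):  <0:coor t4 ->
13. deliver 0→1:  <1:part t2 ->
14. deliver 0→1:  <1:part t3 ->
15. deliver 1→2:  nop
16. crash(2):  <2:✗part t1 ->
17. deliver 0→2:  nop
18. recover(2):  <2:part t1 ->
19. crash(2):  <2:✗part t1 ->

3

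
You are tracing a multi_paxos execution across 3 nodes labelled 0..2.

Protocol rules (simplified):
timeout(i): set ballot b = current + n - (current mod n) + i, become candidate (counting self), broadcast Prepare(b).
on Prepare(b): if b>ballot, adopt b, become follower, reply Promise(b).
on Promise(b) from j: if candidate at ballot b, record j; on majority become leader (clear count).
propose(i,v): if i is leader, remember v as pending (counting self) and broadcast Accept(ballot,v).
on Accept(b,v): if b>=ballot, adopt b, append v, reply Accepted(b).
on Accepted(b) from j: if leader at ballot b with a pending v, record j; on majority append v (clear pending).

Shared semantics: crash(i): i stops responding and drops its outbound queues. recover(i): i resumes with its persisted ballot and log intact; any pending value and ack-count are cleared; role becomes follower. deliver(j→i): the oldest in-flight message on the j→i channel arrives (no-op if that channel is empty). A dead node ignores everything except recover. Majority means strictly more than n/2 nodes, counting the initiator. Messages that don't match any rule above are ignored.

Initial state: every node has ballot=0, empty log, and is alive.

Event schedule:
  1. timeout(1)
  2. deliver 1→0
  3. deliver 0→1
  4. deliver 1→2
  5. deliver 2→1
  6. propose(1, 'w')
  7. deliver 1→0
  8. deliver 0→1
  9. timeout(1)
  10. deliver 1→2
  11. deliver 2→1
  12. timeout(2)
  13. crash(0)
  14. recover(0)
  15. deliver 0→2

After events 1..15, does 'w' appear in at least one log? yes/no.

yes

after 1 — timeout(1): n1:cand/b4/[-]
after 2 — deliver 1→0: n0:foll/b4/[-]
after 3 — deliver 0→1: n1:lead/b4/[-]
after 4 — deliver 1→2: n2:foll/b4/[-]
after 5 — deliver 2→1: ·
after 6 — propose(1,'w'): ·
after 7 — deliver 1→0: n0:foll/b4/[w]
after 8 — deliver 0→1: n1:lead/b4/[w]
after 9 — timeout(1): n1:cand/b7/[w]
after 10 — deliver 1→2: n2:foll/b4/[w]
after 11 — deliver 2→1: ·
after 12 — timeout(2): n2:cand/b8/[w]
after 13 — crash(0): n0:✗foll/b4/[w]
after 14 — recover(0): n0:foll/b4/[w]
after 15 — deliver 0→2: ·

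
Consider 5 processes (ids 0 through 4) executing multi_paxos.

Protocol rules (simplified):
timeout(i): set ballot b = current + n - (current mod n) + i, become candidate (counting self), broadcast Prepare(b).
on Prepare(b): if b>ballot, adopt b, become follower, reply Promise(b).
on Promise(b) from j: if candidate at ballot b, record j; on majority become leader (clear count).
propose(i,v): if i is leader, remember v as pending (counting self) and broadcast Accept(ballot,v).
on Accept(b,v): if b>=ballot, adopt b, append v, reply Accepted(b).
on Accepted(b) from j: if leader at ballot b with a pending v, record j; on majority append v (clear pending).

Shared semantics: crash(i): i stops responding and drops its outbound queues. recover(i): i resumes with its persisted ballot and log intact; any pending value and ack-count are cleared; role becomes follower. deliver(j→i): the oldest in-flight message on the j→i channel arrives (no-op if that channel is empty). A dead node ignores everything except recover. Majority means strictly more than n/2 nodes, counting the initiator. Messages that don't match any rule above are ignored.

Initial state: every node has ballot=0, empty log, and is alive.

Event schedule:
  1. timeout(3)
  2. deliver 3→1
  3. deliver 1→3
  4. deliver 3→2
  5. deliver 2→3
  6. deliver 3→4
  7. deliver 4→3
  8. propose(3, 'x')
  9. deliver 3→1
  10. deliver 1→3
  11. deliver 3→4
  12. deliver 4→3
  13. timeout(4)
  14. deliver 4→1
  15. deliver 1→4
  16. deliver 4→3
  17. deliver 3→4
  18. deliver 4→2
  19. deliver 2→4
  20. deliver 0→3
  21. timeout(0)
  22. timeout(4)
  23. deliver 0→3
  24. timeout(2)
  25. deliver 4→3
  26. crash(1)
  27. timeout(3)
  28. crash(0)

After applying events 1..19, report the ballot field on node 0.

0

1. timeout(3):  <3:cand b8 ->
2. deliver 3→1:  <1:foll b8 ->
3. deliver 1→3:  nop
4. deliver 3→2:  <2:foll b8 ->
5. deliver 2→3:  <3:lead b8 ->
6. deliver 3→4:  <4:foll b8 ->
7. deliver 4→3:  nop
8. propose(3,'x'):  nop
9. deliver 3→1:  <1:foll b8 x>
10. deliver 1→3:  nop
11. deliver 3→4:  <4:foll b8 x>
12. deliver 4→3:  <3:lead b8 x>
13. timeout(4):  <4:cand b14 x>
14. deliver 4→1:  <1:foll b14 x>
15. deliver 1→4:  nop
16. deliver 4→3:  <3:foll b14 x>
17. deliver 3→4:  <4:lead b14 x>
18. deliver 4→2:  <2:foll b14 ->
19. deliver 2→4:  nop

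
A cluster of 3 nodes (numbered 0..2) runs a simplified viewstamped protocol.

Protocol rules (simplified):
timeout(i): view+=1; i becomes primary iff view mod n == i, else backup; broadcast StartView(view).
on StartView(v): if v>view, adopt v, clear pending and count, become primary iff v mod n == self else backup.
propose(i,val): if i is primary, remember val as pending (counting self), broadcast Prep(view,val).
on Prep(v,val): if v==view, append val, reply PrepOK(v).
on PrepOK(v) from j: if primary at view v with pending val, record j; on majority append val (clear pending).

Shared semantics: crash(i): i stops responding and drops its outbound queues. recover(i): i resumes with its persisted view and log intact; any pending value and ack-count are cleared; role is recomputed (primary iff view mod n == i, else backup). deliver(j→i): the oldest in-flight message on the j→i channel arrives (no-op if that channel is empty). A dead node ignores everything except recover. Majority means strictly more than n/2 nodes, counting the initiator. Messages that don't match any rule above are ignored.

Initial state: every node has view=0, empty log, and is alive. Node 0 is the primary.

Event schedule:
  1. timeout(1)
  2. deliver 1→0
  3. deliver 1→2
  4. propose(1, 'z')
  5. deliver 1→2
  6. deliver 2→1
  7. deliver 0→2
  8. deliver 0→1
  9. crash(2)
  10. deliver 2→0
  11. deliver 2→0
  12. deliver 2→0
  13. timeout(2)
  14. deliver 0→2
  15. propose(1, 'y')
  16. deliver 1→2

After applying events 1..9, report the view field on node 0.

after 1 — timeout(1): n1:prim/v1/[-]
after 2 — deliver 1→0: n0:back/v1/[-]
after 3 — deliver 1→2: n2:back/v1/[-]
after 4 — propose(1,'z'): ·
after 5 — deliver 1→2: n2:back/v1/[z]
after 6 — deliver 2→1: n1:prim/v1/[z]
after 7 — deliver 0→2: ·
after 8 — deliver 0→1: ·
after 9 — crash(2): n2:✗back/v1/[z]

1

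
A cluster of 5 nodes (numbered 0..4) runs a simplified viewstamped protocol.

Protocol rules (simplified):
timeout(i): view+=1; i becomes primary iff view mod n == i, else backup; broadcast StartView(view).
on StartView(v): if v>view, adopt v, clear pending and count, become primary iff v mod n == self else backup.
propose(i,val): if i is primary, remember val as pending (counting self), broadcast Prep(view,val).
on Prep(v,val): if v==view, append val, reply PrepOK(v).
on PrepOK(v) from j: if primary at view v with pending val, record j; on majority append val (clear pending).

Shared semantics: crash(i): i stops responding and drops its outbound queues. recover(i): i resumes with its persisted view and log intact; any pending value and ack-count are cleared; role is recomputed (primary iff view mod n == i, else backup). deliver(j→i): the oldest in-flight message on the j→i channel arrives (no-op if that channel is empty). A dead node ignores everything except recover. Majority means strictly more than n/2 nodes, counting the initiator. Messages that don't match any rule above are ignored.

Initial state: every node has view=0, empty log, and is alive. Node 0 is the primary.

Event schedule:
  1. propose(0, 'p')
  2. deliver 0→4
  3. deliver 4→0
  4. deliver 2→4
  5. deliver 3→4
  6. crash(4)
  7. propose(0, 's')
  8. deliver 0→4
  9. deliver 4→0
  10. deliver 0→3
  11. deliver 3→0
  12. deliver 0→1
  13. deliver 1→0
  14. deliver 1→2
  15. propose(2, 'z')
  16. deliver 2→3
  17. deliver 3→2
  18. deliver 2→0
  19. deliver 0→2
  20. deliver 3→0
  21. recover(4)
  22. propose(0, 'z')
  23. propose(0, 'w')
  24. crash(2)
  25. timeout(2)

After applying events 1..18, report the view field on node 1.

0

e1 propose(0,'p'): ·
e2 deliver 0→4: 4[back,v=0,p]
e3 deliver 4→0: ·
e4 deliver 2→4: ·
e5 deliver 3→4: ·
e6 crash(4): 4[✗back,v=0,p]
e7 propose(0,'s'): ·
e8 deliver 0→4: ·
e9 deliver 4→0: ·
e10 deliver 0→3: 3[back,v=0,p]
e11 deliver 3→0: ·
e12 deliver 0→1: 1[back,v=0,p]
e13 deliver 1→0: 0[prim,v=0,s]
e14 deliver 1→2: ·
e15 propose(2,'z'): ·
e16 deliver 2→3: ·
e17 deliver 3→2: ·
e18 deliver 2→0: ·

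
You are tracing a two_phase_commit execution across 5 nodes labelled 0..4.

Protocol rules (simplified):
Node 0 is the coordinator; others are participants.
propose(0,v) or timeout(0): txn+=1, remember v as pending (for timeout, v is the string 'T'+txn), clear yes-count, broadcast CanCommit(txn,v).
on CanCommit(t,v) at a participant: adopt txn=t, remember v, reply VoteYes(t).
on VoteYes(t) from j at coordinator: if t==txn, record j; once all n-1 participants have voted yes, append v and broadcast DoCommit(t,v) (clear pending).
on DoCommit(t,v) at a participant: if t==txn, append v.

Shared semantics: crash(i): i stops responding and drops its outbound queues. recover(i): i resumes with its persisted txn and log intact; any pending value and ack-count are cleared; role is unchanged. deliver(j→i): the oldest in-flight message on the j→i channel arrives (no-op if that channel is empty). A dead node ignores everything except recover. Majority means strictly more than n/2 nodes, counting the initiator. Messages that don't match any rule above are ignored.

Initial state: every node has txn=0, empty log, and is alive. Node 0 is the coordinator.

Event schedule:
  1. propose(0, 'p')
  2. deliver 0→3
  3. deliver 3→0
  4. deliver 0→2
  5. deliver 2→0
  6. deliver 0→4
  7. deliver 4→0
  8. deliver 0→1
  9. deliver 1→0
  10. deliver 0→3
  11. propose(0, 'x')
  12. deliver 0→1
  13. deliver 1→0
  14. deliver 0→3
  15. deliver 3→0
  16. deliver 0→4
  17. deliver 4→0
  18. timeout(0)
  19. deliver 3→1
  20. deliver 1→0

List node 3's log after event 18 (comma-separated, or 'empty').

after 1 — propose(0,'p'): n0:coor/t1/[-]
after 2 — deliver 0→3: n3:part/t1/[-]
after 3 — deliver 3→0: ·
after 4 — deliver 0→2: n2:part/t1/[-]
after 5 — deliver 2→0: ·
after 6 — deliver 0→4: n4:part/t1/[-]
after 7 — deliver 4→0: ·
after 8 — deliver 0→1: n1:part/t1/[-]
after 9 — deliver 1→0: n0:coor/t1/[p]
after 10 — deliver 0→3: n3:part/t1/[p]
after 11 — propose(0,'x'): n0:coor/t2/[p]
after 12 — deliver 0→1: n1:part/t1/[p]
after 13 — deliver 1→0: ·
after 14 — deliver 0→3: n3:part/t2/[p]
after 15 — deliver 3→0: ·
after 16 — deliver 0→4: n4:part/t1/[p]
after 17 — deliver 4→0: ·
after 18 — timeout(0): n0:coor/t3/[p]

p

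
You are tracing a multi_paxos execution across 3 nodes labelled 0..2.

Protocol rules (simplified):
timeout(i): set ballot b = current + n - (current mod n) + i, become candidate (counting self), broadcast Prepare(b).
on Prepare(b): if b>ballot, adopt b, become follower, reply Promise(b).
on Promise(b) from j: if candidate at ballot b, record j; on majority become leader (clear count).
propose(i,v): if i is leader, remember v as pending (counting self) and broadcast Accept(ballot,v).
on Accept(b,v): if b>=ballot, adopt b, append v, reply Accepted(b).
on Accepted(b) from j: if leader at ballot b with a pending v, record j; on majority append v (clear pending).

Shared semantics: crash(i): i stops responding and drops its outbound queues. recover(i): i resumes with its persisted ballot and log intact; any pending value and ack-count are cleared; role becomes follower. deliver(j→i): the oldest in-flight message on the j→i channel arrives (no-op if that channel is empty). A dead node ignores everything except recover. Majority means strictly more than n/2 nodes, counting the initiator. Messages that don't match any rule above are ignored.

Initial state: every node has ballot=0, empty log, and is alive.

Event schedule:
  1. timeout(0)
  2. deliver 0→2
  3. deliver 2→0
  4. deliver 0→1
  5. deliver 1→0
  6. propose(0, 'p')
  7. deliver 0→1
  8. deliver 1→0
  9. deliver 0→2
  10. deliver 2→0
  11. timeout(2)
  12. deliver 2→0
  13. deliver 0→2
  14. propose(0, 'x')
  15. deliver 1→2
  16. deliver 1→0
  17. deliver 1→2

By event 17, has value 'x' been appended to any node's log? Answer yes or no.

1. timeout(0):  <0:cand b3 ->
2. deliver 0→2:  <2:foll b3 ->
3. deliver 2→0:  <0:lead b3 ->
4. deliver 0→1:  <1:foll b3 ->
5. deliver 1→0:  nop
6. propose(0,'p'):  nop
7. deliver 0→1:  <1:foll b3 p>
8. deliver 1→0:  <0:lead b3 p>
9. deliver 0→2:  <2:foll b3 p>
10. deliver 2→0:  nop
11. timeout(2):  <2:cand b8 p>
12. deliver 2→0:  <0:foll b8 p>
13. deliver 0→2:  <2:lead b8 p>
14. propose(0,'x'):  nop
15. deliver 1→2:  nop
16. deliver 1→0:  nop
17. deliver 1→2:  nop

no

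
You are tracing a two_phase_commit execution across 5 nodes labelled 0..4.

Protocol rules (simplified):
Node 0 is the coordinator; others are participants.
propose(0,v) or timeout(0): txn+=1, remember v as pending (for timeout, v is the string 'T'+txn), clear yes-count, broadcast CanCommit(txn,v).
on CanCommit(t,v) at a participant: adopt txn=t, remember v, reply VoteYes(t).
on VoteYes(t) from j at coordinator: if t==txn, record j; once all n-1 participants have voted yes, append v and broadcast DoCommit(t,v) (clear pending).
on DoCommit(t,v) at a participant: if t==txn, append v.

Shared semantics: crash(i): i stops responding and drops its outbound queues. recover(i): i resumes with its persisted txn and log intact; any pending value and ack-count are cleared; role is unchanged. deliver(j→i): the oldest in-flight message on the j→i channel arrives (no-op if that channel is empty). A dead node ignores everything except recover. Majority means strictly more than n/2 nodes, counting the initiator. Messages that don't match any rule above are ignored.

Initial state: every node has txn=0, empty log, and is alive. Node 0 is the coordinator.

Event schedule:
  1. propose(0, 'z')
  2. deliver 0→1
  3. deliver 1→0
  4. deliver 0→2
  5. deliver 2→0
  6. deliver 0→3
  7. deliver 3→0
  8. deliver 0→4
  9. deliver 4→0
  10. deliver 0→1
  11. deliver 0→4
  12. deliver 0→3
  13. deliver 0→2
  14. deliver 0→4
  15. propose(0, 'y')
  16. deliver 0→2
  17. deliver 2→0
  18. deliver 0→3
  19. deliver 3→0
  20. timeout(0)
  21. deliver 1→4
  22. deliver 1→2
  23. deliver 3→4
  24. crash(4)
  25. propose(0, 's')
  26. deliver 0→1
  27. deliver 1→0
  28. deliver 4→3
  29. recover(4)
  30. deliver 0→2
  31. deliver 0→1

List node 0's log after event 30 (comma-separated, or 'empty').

z

[1] propose(0,'z') → N0(coor t1 [-])
[2] deliver 0→1 → N1(part t1 [-])
[3] deliver 1→0 → ∅
[4] deliver 0→2 → N2(part t1 [-])
[5] deliver 2→0 → ∅
[6] deliver 0→3 → N3(part t1 [-])
[7] deliver 3→0 → ∅
[8] deliver 0→4 → N4(part t1 [-])
[9] deliver 4→0 → N0(coor t1 [z])
[10] deliver 0→1 → N1(part t1 [z])
[11] deliver 0→4 → N4(part t1 [z])
[12] deliver 0→3 → N3(part t1 [z])
[13] deliver 0→2 → N2(part t1 [z])
[14] deliver 0→4 → ∅
[15] propose(0,'y') → N0(coor t2 [z])
[16] deliver 0→2 → N2(part t2 [z])
[17] deliver 2→0 → ∅
[18] deliver 0→3 → N3(part t2 [z])
[19] deliver 3→0 → ∅
[20] timeout(0) → N0(coor t3 [z])
[21] deliver 1→4 → ∅
[22] deliver 1→2 → ∅
[23] deliver 3→4 → ∅
[24] crash(4) → N4(✗part t1 [z])
[25] propose(0,'s') → N0(coor t4 [z])
[26] deliver 0→1 → N1(part t2 [z])
[27] deliver 1→0 → ∅
[28] deliver 4→3 → ∅
[29] recover(4) → N4(part t1 [z])
[30] deliver 0→2 → N2(part t3 [z])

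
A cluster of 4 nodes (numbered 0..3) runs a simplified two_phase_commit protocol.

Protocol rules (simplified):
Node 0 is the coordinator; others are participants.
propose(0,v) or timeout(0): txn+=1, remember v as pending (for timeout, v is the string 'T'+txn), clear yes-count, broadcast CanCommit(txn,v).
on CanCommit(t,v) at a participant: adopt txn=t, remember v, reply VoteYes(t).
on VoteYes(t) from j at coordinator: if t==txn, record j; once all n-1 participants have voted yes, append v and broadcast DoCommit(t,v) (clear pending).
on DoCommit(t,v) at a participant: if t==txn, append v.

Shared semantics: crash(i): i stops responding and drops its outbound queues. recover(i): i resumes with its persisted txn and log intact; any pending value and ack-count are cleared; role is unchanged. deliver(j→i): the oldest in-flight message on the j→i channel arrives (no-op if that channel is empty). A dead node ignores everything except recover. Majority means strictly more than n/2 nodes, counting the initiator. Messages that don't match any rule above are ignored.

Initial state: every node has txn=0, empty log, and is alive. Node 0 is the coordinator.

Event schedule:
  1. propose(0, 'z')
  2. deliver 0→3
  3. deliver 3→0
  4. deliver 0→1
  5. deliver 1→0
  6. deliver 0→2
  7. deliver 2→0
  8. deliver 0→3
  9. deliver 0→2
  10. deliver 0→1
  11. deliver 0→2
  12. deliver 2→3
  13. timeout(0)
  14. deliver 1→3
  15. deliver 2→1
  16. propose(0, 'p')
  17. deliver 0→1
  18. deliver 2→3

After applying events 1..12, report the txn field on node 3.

1

[1] propose(0,'z') → N0(coor t1 [-])
[2] deliver 0→3 → N3(part t1 [-])
[3] deliver 3→0 → ∅
[4] deliver 0→1 → N1(part t1 [-])
[5] deliver 1→0 → ∅
[6] deliver 0→2 → N2(part t1 [-])
[7] deliver 2→0 → N0(coor t1 [z])
[8] deliver 0→3 → N3(part t1 [z])
[9] deliver 0→2 → N2(part t1 [z])
[10] deliver 0→1 → N1(part t1 [z])
[11] deliver 0→2 → ∅
[12] deliver 2→3 → ∅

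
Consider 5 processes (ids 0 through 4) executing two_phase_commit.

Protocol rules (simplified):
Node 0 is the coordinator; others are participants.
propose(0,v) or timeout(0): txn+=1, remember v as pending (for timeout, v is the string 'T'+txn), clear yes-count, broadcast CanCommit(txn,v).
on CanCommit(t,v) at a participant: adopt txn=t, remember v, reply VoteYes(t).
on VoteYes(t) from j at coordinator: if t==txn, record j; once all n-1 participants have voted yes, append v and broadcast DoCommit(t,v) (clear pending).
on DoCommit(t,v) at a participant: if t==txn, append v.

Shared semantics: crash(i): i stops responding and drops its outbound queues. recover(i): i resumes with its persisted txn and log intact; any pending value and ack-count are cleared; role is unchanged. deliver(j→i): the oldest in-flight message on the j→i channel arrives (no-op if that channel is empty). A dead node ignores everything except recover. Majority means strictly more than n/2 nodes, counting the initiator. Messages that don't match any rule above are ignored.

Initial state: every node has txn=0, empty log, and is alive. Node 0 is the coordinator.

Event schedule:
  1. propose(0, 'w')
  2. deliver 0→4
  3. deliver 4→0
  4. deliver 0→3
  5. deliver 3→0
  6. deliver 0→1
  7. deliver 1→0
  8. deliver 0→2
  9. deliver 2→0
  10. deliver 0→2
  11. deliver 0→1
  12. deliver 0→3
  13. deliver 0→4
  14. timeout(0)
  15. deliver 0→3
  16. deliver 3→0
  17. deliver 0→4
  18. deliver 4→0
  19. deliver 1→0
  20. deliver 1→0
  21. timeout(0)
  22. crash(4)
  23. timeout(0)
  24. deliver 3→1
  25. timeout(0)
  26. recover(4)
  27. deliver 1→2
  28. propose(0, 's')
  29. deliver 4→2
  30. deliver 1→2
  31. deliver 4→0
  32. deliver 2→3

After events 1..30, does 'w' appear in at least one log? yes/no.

yes

after 1 — propose(0,'w'): n0:coor/t1/[-]
after 2 — deliver 0→4: n4:part/t1/[-]
after 3 — deliver 4→0: ·
after 4 — deliver 0→3: n3:part/t1/[-]
after 5 — deliver 3→0: ·
after 6 — deliver 0→1: n1:part/t1/[-]
after 7 — deliver 1→0: ·
after 8 — deliver 0→2: n2:part/t1/[-]
after 9 — deliver 2→0: n0:coor/t1/[w]
after 10 — deliver 0→2: n2:part/t1/[w]
after 11 — deliver 0→1: n1:part/t1/[w]
after 12 — deliver 0→3: n3:part/t1/[w]
after 13 — deliver 0→4: n4:part/t1/[w]
after 14 — timeout(0): n0:coor/t2/[w]
after 15 — deliver 0→3: n3:part/t2/[w]
after 16 — deliver 3→0: ·
after 17 — deliver 0→4: n4:part/t2/[w]
after 18 — deliver 4→0: ·
after 19 — deliver 1→0: ·
after 20 — deliver 1→0: ·
after 21 — timeout(0): n0:coor/t3/[w]
after 22 — crash(4): n4:✗part/t2/[w]
after 23 — timeout(0): n0:coor/t4/[w]
after 24 — deliver 3→1: ·
after 25 — timeout(0): n0:coor/t5/[w]
after 26 — recover(4): n4:part/t2/[w]
after 27 — deliver 1→2: ·
after 28 — propose(0,'s'): n0:coor/t6/[w]
after 29 — deliver 4→2: ·
after 30 — deliver 1→2: ·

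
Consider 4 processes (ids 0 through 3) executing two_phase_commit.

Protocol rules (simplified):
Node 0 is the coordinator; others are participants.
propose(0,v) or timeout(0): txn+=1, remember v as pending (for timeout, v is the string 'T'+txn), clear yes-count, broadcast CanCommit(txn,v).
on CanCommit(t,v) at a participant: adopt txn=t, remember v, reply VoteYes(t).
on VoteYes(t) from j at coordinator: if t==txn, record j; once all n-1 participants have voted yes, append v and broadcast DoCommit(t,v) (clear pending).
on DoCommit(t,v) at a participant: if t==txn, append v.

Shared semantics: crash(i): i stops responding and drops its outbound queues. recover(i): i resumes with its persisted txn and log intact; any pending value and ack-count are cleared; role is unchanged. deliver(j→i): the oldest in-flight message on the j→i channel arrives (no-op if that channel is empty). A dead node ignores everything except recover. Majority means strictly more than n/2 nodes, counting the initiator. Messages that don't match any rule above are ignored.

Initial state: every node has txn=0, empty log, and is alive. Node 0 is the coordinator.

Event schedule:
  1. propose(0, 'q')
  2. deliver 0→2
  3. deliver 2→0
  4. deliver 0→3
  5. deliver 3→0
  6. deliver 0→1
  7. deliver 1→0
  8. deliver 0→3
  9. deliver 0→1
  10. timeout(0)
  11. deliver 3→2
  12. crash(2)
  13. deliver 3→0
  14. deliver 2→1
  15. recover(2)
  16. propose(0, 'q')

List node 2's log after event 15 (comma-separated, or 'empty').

empty

[1] propose(0,'q') → N0(coor t1 [-])
[2] deliver 0→2 → N2(part t1 [-])
[3] deliver 2→0 → ∅
[4] deliver 0→3 → N3(part t1 [-])
[5] deliver 3→0 → ∅
[6] deliver 0→1 → N1(part t1 [-])
[7] deliver 1→0 → N0(coor t1 [q])
[8] deliver 0→3 → N3(part t1 [q])
[9] deliver 0→1 → N1(part t1 [q])
[10] timeout(0) → N0(coor t2 [q])
[11] deliver 3→2 → ∅
[12] crash(2) → N2(✗part t1 [-])
[13] deliver 3→0 → ∅
[14] deliver 2→1 → ∅
[15] recover(2) → N2(part t1 [-])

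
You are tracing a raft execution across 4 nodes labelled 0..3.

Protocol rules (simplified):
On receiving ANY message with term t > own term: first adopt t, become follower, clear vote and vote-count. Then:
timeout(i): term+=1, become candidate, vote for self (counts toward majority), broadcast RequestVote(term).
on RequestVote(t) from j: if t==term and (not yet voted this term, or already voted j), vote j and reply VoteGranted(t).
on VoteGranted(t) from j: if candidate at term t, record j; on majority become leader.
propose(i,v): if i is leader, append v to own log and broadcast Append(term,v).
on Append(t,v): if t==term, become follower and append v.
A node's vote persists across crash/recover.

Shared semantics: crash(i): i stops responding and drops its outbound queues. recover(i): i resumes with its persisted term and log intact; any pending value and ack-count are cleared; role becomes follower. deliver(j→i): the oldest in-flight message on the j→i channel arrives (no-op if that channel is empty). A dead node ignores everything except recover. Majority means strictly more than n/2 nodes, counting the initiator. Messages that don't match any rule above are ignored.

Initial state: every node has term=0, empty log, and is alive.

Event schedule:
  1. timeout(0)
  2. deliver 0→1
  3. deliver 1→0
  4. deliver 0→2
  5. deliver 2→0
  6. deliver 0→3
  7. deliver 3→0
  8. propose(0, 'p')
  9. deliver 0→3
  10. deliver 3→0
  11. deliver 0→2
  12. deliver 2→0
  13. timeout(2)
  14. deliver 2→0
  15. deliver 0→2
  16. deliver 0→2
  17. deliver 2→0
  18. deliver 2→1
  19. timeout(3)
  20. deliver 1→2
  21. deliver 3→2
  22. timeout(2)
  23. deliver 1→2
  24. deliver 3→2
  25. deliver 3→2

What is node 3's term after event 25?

2

step 1 timeout(0): 0={cand,t=1,log=-}
step 2 deliver 0→1: 1={foll,t=1,log=-}
step 3 deliver 1→0: —
step 4 deliver 0→2: 2={foll,t=1,log=-}
step 5 deliver 2→0: 0={lead,t=1,log=-}
step 6 deliver 0→3: 3={foll,t=1,log=-}
step 7 deliver 3→0: —
step 8 propose(0,'p'): 0={lead,t=1,log=p}
step 9 deliver 0→3: 3={foll,t=1,log=p}
step 10 deliver 3→0: —
step 11 deliver 0→2: 2={foll,t=1,log=p}
step 12 deliver 2→0: —
step 13 timeout(2): 2={cand,t=2,log=p}
step 14 deliver 2→0: 0={foll,t=2,log=p}
step 15 deliver 0→2: —
step 16 deliver 0→2: —
step 17 deliver 2→0: —
step 18 deliver 2→1: 1={foll,t=2,log=-}
step 19 timeout(3): 3={cand,t=2,log=p}
step 20 deliver 1→2: 2={lead,t=2,log=p}
step 21 deliver 3→2: —
step 22 timeout(2): 2={cand,t=3,log=p}
step 23 deliver 1→2: —
step 24 deliver 3→2: —
step 25 deliver 3→2: —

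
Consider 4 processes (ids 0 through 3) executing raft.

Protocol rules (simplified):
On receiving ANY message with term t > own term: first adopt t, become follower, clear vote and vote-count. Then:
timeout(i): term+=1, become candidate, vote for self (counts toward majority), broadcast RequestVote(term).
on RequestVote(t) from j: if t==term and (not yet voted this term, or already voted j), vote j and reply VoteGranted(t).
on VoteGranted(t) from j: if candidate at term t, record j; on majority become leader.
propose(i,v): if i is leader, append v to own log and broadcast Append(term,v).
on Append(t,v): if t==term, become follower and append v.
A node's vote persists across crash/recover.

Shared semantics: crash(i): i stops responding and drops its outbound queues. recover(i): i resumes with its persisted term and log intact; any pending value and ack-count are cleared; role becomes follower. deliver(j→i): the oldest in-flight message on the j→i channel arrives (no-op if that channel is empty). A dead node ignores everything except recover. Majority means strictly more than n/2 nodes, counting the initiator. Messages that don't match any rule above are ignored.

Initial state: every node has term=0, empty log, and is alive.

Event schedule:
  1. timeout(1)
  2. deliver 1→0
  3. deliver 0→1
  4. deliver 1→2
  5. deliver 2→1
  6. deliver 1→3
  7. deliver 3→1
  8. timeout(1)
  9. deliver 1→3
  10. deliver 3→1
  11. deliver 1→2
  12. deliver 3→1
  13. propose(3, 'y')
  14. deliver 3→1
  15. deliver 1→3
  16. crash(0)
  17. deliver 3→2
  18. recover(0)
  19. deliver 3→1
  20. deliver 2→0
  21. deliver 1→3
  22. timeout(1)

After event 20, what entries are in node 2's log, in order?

e1 timeout(1): 1[cand,t=1,-]
e2 deliver 1→0: 0[foll,t=1,-]
e3 deliver 0→1: ·
e4 deliver 1→2: 2[foll,t=1,-]
e5 deliver 2→1: 1[lead,t=1,-]
e6 deliver 1→3: 3[foll,t=1,-]
e7 deliver 3→1: ·
e8 timeout(1): 1[cand,t=2,-]
e9 deliver 1→3: 3[foll,t=2,-]
e10 deliver 3→1: ·
e11 deliver 1→2: 2[foll,t=2,-]
e12 deliver 3→1: ·
e13 propose(3,'y'): ·
e14 deliver 3→1: ·
e15 deliver 1→3: ·
e16 crash(0): 0[✗foll,t=1,-]
e17 deliver 3→2: ·
e18 recover(0): 0[foll,t=1,-]
e19 deliver 3→1: ·
e20 deliver 2→0: ·

empty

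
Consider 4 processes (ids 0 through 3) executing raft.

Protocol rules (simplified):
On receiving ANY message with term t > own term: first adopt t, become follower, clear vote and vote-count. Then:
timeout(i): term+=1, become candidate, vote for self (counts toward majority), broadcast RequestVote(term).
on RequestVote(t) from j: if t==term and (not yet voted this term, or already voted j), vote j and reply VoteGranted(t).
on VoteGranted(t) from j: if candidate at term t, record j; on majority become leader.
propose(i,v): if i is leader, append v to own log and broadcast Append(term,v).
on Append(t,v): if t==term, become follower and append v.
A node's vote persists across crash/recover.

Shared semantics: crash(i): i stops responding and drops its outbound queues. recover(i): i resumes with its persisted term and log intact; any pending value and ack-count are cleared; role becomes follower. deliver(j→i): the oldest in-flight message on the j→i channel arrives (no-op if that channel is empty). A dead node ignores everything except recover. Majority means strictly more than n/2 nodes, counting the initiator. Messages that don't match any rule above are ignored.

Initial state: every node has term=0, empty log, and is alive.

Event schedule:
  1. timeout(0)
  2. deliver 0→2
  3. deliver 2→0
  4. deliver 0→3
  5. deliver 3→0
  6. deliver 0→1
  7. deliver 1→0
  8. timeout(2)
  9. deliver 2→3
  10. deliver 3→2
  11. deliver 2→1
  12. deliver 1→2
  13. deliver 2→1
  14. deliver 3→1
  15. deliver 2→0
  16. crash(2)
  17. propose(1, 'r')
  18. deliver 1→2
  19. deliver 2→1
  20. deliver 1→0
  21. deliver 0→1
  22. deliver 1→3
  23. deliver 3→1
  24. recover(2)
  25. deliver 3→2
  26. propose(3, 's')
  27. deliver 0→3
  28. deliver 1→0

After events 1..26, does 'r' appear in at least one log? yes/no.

step 1 timeout(0): 0={cand,t=1,log=-}
step 2 deliver 0→2: 2={foll,t=1,log=-}
step 3 deliver 2→0: —
step 4 deliver 0→3: 3={foll,t=1,log=-}
step 5 deliver 3→0: 0={lead,t=1,log=-}
step 6 deliver 0→1: 1={foll,t=1,log=-}
step 7 deliver 1→0: —
step 8 timeout(2): 2={cand,t=2,log=-}
step 9 deliver 2→3: 3={foll,t=2,log=-}
step 10 deliver 3→2: —
step 11 deliver 2→1: 1={foll,t=2,log=-}
step 12 deliver 1→2: 2={lead,t=2,log=-}
step 13 deliver 2→1: —
step 14 deliver 3→1: —
step 15 deliver 2→0: 0={foll,t=2,log=-}
step 16 crash(2): 2={✗lead,t=2,log=-}
step 17 propose(1,'r'): —
step 18 deliver 1→2: —
step 19 deliver 2→1: —
step 20 deliver 1→0: —
step 21 deliver 0→1: —
step 22 deliver 1→3: —
step 23 deliver 3→1: —
step 24 recover(2): 2={foll,t=2,log=-}
step 25 deliver 3→2: —
step 26 propose(3,'s'): —

no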